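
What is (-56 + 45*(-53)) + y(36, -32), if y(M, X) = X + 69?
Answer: -2404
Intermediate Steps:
y(M, X) = 69 + X
(-56 + 45*(-53)) + y(36, -32) = (-56 + 45*(-53)) + (69 - 32) = (-56 - 2385) + 37 = -2441 + 37 = -2404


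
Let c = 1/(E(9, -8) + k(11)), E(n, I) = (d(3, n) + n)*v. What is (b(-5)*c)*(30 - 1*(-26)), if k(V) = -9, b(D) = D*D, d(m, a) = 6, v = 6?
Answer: 1400/81 ≈ 17.284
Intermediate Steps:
b(D) = D²
E(n, I) = 36 + 6*n (E(n, I) = (6 + n)*6 = 36 + 6*n)
c = 1/81 (c = 1/((36 + 6*9) - 9) = 1/((36 + 54) - 9) = 1/(90 - 9) = 1/81 ≈ 0.012346)
(b(-5)*c)*(30 - 1*(-26)) = ((-5)²*(1/81))*(30 - 1*(-26)) = (25*(1/81))*(30 + 26) = (25/81)*56 = 1400/81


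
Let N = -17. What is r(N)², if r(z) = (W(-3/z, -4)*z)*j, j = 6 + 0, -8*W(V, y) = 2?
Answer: 2601/4 ≈ 650.25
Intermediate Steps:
W(V, y) = -¼ (W(V, y) = -⅛*2 = -¼)
j = 6
r(z) = -3*z/2 (r(z) = -z/4*6 = -3*z/2)
r(N)² = (-3/2*(-17))² = (51/2)² = 2601/4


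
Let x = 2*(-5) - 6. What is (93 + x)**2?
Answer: 5929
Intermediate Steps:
x = -16 (x = -10 - 6 = -16)
(93 + x)**2 = (93 - 16)**2 = 77**2 = 5929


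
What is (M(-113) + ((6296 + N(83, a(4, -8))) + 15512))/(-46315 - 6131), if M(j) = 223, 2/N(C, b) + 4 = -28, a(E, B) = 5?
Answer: -352495/839136 ≈ -0.42007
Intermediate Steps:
N(C, b) = -1/16 (N(C, b) = 2/(-4 - 28) = 2/(-32) = 2*(-1/32) = -1/16)
(M(-113) + ((6296 + N(83, a(4, -8))) + 15512))/(-46315 - 6131) = (223 + ((6296 - 1/16) + 15512))/(-46315 - 6131) = (223 + (100735/16 + 15512))/(-52446) = (223 + 348927/16)*(-1/52446) = (352495/16)*(-1/52446) = -352495/839136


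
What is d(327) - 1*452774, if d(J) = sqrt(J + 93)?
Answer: -452774 + 2*sqrt(105) ≈ -4.5275e+5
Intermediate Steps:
d(J) = sqrt(93 + J)
d(327) - 1*452774 = sqrt(93 + 327) - 1*452774 = sqrt(420) - 452774 = 2*sqrt(105) - 452774 = -452774 + 2*sqrt(105)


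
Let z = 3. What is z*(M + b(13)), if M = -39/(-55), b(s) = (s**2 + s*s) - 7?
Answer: 54732/55 ≈ 995.13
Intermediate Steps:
b(s) = -7 + 2*s**2 (b(s) = (s**2 + s**2) - 7 = 2*s**2 - 7 = -7 + 2*s**2)
M = 39/55 (M = -39*(-1/55) = 39/55 ≈ 0.70909)
z*(M + b(13)) = 3*(39/55 + (-7 + 2*13**2)) = 3*(39/55 + (-7 + 2*169)) = 3*(39/55 + (-7 + 338)) = 3*(39/55 + 331) = 3*(18244/55) = 54732/55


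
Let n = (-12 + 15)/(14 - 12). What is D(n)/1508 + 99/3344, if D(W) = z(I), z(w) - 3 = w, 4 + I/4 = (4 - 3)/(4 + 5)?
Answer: 21949/1031472 ≈ 0.021279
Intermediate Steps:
n = 3/2 ≈ 1.5000
I = -140/9 (I = -16 + 4*((4 - 3)/(4 + 5)) = -16 + 4*(1/9) = -16 + 4/9 = -140/9 ≈ -15.556)
z(w) = 3 + w
D(W) = -113/9 (D(W) = 3 - 140/9 = -113/9)
D(n)/1508 + 99/3344 = -113/9/1508 + 99/3344 = -113/9*1/1508 + 99*(1/3344) = -113/13572 + 9/304 = 21949/1031472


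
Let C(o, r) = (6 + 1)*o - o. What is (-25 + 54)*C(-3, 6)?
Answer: -522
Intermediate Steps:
C(o, r) = 6*o (C(o, r) = 7*o - o = 6*o)
(-25 + 54)*C(-3, 6) = (-25 + 54)*(6*(-3)) = 29*(-18) = -522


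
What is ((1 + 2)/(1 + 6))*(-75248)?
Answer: -225744/7 ≈ -32249.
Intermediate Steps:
((1 + 2)/(1 + 6))*(-75248) = (3/7)*(-75248) = -225744/7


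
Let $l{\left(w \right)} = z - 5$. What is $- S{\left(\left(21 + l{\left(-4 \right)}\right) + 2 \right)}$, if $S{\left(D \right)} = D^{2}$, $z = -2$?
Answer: $-256$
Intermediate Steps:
$l{\left(w \right)} = -7$ ($l{\left(w \right)} = -2 - 5 = -7$)
$- S{\left(\left(21 + l{\left(-4 \right)}\right) + 2 \right)} = - \left(\left(21 - 7\right) + 2\right)^{2} = - \left(14 + 2\right)^{2} = - 16^{2} = \left(-1\right) 256 = -256$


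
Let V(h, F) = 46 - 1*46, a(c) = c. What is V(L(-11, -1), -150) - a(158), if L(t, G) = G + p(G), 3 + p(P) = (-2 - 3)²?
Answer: -158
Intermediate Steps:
p(P) = 22 (p(P) = -3 + (-2 - 3)² = -3 + (-5)² = -3 + 25 = 22)
L(t, G) = 22 + G (L(t, G) = G + 22 = 22 + G)
V(h, F) = 0 (V(h, F) = 46 - 46 = 0)
V(L(-11, -1), -150) - a(158) = 0 - 1*158 = 0 - 158 = -158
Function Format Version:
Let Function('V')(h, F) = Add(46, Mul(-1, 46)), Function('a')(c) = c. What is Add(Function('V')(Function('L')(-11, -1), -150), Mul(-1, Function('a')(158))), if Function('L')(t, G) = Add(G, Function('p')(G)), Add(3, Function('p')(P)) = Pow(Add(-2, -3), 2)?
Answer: -158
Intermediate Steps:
Function('p')(P) = 22 (Function('p')(P) = Add(-3, Pow(Add(-2, -3), 2)) = Add(-3, Pow(-5, 2)) = Add(-3, 25) = 22)
Function('L')(t, G) = Add(22, G) (Function('L')(t, G) = Add(G, 22) = Add(22, G))
Function('V')(h, F) = 0 (Function('V')(h, F) = Add(46, -46) = 0)
Add(Function('V')(Function('L')(-11, -1), -150), Mul(-1, Function('a')(158))) = Add(0, Mul(-1, 158)) = Add(0, -158) = -158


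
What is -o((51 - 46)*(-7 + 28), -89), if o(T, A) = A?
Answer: 89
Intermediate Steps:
-o((51 - 46)*(-7 + 28), -89) = -1*(-89) = 89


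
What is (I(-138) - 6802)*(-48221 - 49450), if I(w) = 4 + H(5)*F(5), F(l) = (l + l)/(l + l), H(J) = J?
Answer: 663479103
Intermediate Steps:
F(l) = 1 (F(l) = (2*l)/((2*l)) = (2*l)*(1/(2*l)) = 1)
I(w) = 9 (I(w) = 4 + 5*1 = 4 + 5 = 9)
(I(-138) - 6802)*(-48221 - 49450) = (9 - 6802)*(-48221 - 49450) = -6793*(-97671) = 663479103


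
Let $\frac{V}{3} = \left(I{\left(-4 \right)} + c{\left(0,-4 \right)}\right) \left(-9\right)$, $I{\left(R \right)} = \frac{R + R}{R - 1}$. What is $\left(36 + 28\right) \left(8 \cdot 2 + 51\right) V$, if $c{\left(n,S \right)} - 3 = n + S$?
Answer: $- \frac{347328}{5} \approx -69466.0$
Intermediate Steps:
$I{\left(R \right)} = \frac{2 R}{-1 + R}$
$c{\left(n,S \right)} = 3 + S + n$ ($c{\left(n,S \right)} = 3 + \left(n + S\right) = 3 + \left(S + n\right) = 3 + S + n$)
$V = - \frac{81}{5}$ ($V = 3 \left(2 \left(-4\right) \frac{1}{-1 - 4} + \left(3 - 4 + 0\right)\right) \left(-9\right) = 3 \left(2 \left(-4\right) \frac{1}{-5} - 1\right) \left(-9\right) = 3 \left(2 \left(-4\right) \left(- \frac{1}{5}\right) - 1\right) \left(-9\right) = 3 \left(\frac{8}{5} - 1\right) \left(-9\right) = 3 \cdot \frac{3}{5} \left(-9\right) = 3 \left(- \frac{27}{5}\right) = - \frac{81}{5} \approx -16.2$)
$\left(36 + 28\right) \left(8 \cdot 2 + 51\right) V = \left(36 + 28\right) \left(8 \cdot 2 + 51\right) \left(- \frac{81}{5}\right) = 64 \left(16 + 51\right) \left(- \frac{81}{5}\right) = 64 \cdot 67 \left(- \frac{81}{5}\right) = 4288 \left(- \frac{81}{5}\right) = - \frac{347328}{5}$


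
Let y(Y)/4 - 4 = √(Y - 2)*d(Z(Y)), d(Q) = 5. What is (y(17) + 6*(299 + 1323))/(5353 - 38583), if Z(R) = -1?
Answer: -4874/16615 - 2*√15/3323 ≈ -0.29568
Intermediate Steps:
y(Y) = 16 + 20*√(-2 + Y) (y(Y) = 16 + 4*(√(Y - 2)*5) = 16 + 4*(√(-2 + Y)*5) = 16 + 4*(5*√(-2 + Y)) = 16 + 20*√(-2 + Y))
(y(17) + 6*(299 + 1323))/(5353 - 38583) = ((16 + 20*√(-2 + 17)) + 6*(299 + 1323))/(5353 - 38583) = ((16 + 20*√15) + 6*1622)/(-33230) = ((16 + 20*√15) + 9732)*(-1/33230) = (9748 + 20*√15)*(-1/33230) = -4874/16615 - 2*√15/3323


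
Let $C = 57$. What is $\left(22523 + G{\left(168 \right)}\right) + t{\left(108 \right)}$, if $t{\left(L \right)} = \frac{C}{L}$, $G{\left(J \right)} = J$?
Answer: $\frac{816895}{36} \approx 22692.0$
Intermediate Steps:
$t{\left(L \right)} = \frac{57}{L}$
$\left(22523 + G{\left(168 \right)}\right) + t{\left(108 \right)} = \left(22523 + 168\right) + \frac{57}{108} = 22691 + 57 \cdot \frac{1}{108} = 22691 + \frac{19}{36} = \frac{816895}{36}$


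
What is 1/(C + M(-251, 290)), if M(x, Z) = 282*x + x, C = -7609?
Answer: -1/78642 ≈ -1.2716e-5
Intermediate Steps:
M(x, Z) = 283*x
1/(C + M(-251, 290)) = 1/(-7609 + 283*(-251)) = 1/(-7609 - 71033) = 1/(-78642) = -1/78642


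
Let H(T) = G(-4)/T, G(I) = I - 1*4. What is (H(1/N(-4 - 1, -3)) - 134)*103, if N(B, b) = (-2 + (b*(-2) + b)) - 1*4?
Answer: -11330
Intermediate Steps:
G(I) = -4 + I (G(I) = I - 4 = -4 + I)
N(B, b) = -6 - b (N(B, b) = (-2 + (-2*b + b)) - 4 = (-2 - b) - 4 = -6 - b)
H(T) = -8/T (H(T) = (-4 - 4)/T = -8/T)
(H(1/N(-4 - 1, -3)) - 134)*103 = (-8/(1/(-6 - 1*(-3))) - 134)*103 = (-8/(1/(-6 + 3)) - 134)*103 = (-8/(1/(-3)) - 134)*103 = (-8/(-1/3) - 134)*103 = (-8*(-3) - 134)*103 = (24 - 134)*103 = -110*103 = -11330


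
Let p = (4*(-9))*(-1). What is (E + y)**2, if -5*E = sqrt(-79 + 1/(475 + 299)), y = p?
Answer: (46440 - I*sqrt(5258470))**2/1664100 ≈ 1292.8 - 127.99*I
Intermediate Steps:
p = 36 (p = -36*(-1) = 36)
y = 36
E = -I*sqrt(5258470)/1290 (E = -sqrt(-79 + 1/(475 + 299))/5 = -sqrt(-79 + 1/774)/5 = -I*sqrt(5258470)/1290 ≈ -1.7776*I)
(E + y)**2 = (-I*sqrt(5258470)/1290 + 36)**2 = (36 - I*sqrt(5258470)/1290)**2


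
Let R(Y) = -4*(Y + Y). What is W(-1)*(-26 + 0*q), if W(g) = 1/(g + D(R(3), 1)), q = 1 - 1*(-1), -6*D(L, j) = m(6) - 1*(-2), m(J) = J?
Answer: 78/7 ≈ 11.143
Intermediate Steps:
R(Y) = -8*Y
D(L, j) = -4/3 (D(L, j) = -(6 - 1*(-2))/6 = -(6 + 2)/6 = -1/6*8 = -4/3)
q = 2 (q = 1 + 1 = 2)
W(g) = 1/(-4/3 + g) (W(g) = 1/(g - 4/3) = 1/(-4/3 + g))
W(-1)*(-26 + 0*q) = (3/(-4 + 3*(-1)))*(-26 + 0*2) = (3/(-4 - 3))*(-26 + 0) = (3/(-7))*(-26) = (3*(-1/7))*(-26) = -3/7*(-26) = 78/7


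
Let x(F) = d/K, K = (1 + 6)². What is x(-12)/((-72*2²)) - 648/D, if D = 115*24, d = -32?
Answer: -11792/50715 ≈ -0.23252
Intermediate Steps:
K = 49 (K = 7² = 49)
x(F) = -32/49
D = 2760
x(-12)/((-72*2²)) - 648/D = -32/(49*((-72*2²))) - 648/2760 = -32/(49*((-72*4))) - 648*1/2760 = -32/49/(-288) - 27/115 = -32/49*(-1/288) - 27/115 = 1/441 - 27/115 = -11792/50715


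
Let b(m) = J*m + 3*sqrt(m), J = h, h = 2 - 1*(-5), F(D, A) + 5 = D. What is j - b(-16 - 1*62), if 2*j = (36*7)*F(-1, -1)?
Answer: -210 - 3*I*sqrt(78) ≈ -210.0 - 26.495*I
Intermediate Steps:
F(D, A) = -5 + D
h = 7 (h = 2 + 5 = 7)
J = 7
j = -756 (j = ((36*7)*(-5 - 1))/2 = (252*(-6))/2 = (1/2)*(-1512) = -756)
b(m) = 3*sqrt(m) + 7*m (b(m) = 7*m + 3*sqrt(m) = 3*sqrt(m) + 7*m)
j - b(-16 - 1*62) = -756 - (3*sqrt(-16 - 1*62) + 7*(-16 - 1*62)) = -756 - (3*sqrt(-16 - 62) + 7*(-16 - 62)) = -756 - (3*sqrt(-78) + 7*(-78)) = -756 - (3*(I*sqrt(78)) - 546) = -756 - (3*I*sqrt(78) - 546) = -756 - (-546 + 3*I*sqrt(78)) = -756 + (546 - 3*I*sqrt(78)) = -210 - 3*I*sqrt(78)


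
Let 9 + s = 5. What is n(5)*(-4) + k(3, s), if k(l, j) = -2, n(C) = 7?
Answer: -30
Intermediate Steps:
s = -4 (s = -9 + 5 = -4)
n(5)*(-4) + k(3, s) = 7*(-4) - 2 = -28 - 2 = -30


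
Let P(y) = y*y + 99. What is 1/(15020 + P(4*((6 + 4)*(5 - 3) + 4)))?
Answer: 1/24335 ≈ 4.1093e-5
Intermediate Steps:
P(y) = 99 + y² (P(y) = y² + 99 = 99 + y²)
1/(15020 + P(4*((6 + 4)*(5 - 3) + 4))) = 1/(15020 + (99 + (4*((6 + 4)*(5 - 3) + 4))²)) = 1/(15020 + (99 + (4*(10*2 + 4))²)) = 1/(15020 + (99 + (4*(20 + 4))²)) = 1/(15020 + (99 + (4*24)²)) = 1/(15020 + (99 + 96²)) = 1/(15020 + (99 + 9216)) = 1/(15020 + 9315) = 1/24335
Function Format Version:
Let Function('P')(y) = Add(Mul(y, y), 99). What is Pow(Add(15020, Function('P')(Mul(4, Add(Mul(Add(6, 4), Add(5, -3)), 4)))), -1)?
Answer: Rational(1, 24335) ≈ 4.1093e-5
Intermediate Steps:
Function('P')(y) = Add(99, Pow(y, 2)) (Function('P')(y) = Add(Pow(y, 2), 99) = Add(99, Pow(y, 2)))
Pow(Add(15020, Function('P')(Mul(4, Add(Mul(Add(6, 4), Add(5, -3)), 4)))), -1) = Pow(Add(15020, Add(99, Pow(Mul(4, Add(Mul(Add(6, 4), Add(5, -3)), 4)), 2))), -1) = Pow(Add(15020, Add(99, Pow(Mul(4, Add(Mul(10, 2), 4)), 2))), -1) = Pow(Add(15020, Add(99, Pow(Mul(4, Add(20, 4)), 2))), -1) = Pow(Add(15020, Add(99, Pow(Mul(4, 24), 2))), -1) = Pow(Add(15020, Add(99, Pow(96, 2))), -1) = Pow(Add(15020, Add(99, 9216)), -1) = Pow(Add(15020, 9315), -1) = Pow(24335, -1) = Rational(1, 24335)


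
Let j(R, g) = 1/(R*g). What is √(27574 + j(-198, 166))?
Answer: √827453936903/5478 ≈ 166.05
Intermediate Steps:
j(R, g) = 1/(R*g)
√(27574 + j(-198, 166)) = √(27574 + 1/(-198*166)) = √(27574 - 1/198*1/166) = √(27574 - 1/32868) = √(906302231/32868) = √827453936903/5478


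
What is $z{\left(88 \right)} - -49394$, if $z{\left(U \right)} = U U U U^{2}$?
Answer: $5277368562$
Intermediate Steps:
$z{\left(U \right)} = U^{5}$ ($z{\left(U \right)} = U^{2} U U^{2} = U^{3} U^{2} = U^{5}$)
$z{\left(88 \right)} - -49394 = 88^{5} - -49394 = 5277319168 + 49394 = 5277368562$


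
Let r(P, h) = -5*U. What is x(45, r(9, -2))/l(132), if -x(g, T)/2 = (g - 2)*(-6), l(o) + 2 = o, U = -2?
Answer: 258/65 ≈ 3.9692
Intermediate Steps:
l(o) = -2 + o
r(P, h) = 10 (r(P, h) = -5*(-2) = 10)
x(g, T) = -24 + 12*g (x(g, T) = -2*(g - 2)*(-6) = -2*(-2 + g)*(-6) = -2*(12 - 6*g) = -24 + 12*g)
x(45, r(9, -2))/l(132) = (-24 + 12*45)/(-2 + 132) = (-24 + 540)/130 = 516*(1/130) = 258/65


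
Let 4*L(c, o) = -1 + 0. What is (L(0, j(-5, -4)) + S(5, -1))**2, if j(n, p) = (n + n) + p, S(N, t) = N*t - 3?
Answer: 1089/16 ≈ 68.063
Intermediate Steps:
S(N, t) = -3 + N*t
j(n, p) = p + 2*n (j(n, p) = 2*n + p = p + 2*n)
L(c, o) = -1/4 (L(c, o) = (-1 + 0)/4 = (1/4)*(-1) = -1/4)
(L(0, j(-5, -4)) + S(5, -1))**2 = (-1/4 + (-3 + 5*(-1)))**2 = (-1/4 + (-3 - 5))**2 = (-1/4 - 8)**2 = (-33/4)**2 = 1089/16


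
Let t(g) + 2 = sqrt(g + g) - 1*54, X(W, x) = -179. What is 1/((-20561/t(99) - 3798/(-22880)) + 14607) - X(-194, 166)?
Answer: 595516321516419954267/3326905584912911753 - 310487548800*sqrt(22)/3326905584912911753 ≈ 179.00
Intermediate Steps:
t(g) = -56 + sqrt(2)*sqrt(g) (t(g) = -2 + (sqrt(g + g) - 1*54) = -2 + (sqrt(2*g) - 54) = -2 + (sqrt(2)*sqrt(g) - 54) = -2 + (-54 + sqrt(2)*sqrt(g)) = -56 + sqrt(2)*sqrt(g))
1/((-20561/t(99) - 3798/(-22880)) + 14607) - X(-194, 166) = 1/((-20561/(-56 + sqrt(2)*sqrt(99)) - 3798/(-22880)) + 14607) - 1*(-179) = 1/((-20561/(-56 + sqrt(2)*(3*sqrt(11))) - 3798*(-1/22880)) + 14607) + 179 = 1/((-20561/(-56 + 3*sqrt(22)) + 1899/11440) + 14607) + 179 = 1/((1899/11440 - 20561/(-56 + 3*sqrt(22))) + 14607) + 179 = 1/(167105979/11440 - 20561/(-56 + 3*sqrt(22))) + 179 = 179 + 1/(167105979/11440 - 20561/(-56 + 3*sqrt(22)))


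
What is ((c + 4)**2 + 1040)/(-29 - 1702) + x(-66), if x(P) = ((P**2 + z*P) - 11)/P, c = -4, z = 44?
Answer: -25889/1154 ≈ -22.434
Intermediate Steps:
x(P) = (-11 + P**2 + 44*P)/P (x(P) = ((P**2 + 44*P) - 11)/P = (-11 + P**2 + 44*P)/P)
((c + 4)**2 + 1040)/(-29 - 1702) + x(-66) = ((-4 + 4)**2 + 1040)/(-29 - 1702) + (44 - 66 - 11/(-66)) = (0**2 + 1040)/(-1731) + (44 - 66 - 11*(-1/66)) = (0 + 1040)*(-1/1731) + (44 - 66 + 1/6) = 1040*(-1/1731) - 131/6 = -1040/1731 - 131/6 = -25889/1154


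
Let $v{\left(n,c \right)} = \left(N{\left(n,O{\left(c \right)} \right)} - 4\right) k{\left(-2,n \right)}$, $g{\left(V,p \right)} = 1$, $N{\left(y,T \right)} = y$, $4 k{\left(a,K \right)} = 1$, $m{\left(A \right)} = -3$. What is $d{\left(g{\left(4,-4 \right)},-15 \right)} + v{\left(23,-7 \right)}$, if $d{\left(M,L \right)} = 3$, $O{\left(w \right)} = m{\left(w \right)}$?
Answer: $\frac{31}{4} \approx 7.75$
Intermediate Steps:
$O{\left(w \right)} = -3$
$k{\left(a,K \right)} = \frac{1}{4}$ ($k{\left(a,K \right)} = \frac{1}{4} \cdot 1 = \frac{1}{4}$)
$v{\left(n,c \right)} = -1 + \frac{n}{4}$ ($v{\left(n,c \right)} = \left(n - 4\right) \frac{1}{4} = \left(-4 + n\right) \frac{1}{4} = -1 + \frac{n}{4}$)
$d{\left(g{\left(4,-4 \right)},-15 \right)} + v{\left(23,-7 \right)} = 3 + \left(-1 + \frac{1}{4} \cdot 23\right) = 3 + \left(-1 + \frac{23}{4}\right) = 3 + \frac{19}{4} = \frac{31}{4}$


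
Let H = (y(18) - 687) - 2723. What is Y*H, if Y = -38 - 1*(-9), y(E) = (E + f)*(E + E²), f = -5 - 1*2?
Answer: -10208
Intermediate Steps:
f = -7 (f = -5 - 2 = -7)
y(E) = (-7 + E)*(E + E²) (y(E) = (E - 7)*(E + E²) = (-7 + E)*(E + E²))
H = 352 (H = (18*(-7 + 18² - 6*18) - 687) - 2723 = (18*(-7 + 324 - 108) - 687) - 2723 = (18*209 - 687) - 2723 = (3762 - 687) - 2723 = 3075 - 2723 = 352)
Y = -29 (Y = -38 + 9 = -29)
Y*H = -29*352 = -10208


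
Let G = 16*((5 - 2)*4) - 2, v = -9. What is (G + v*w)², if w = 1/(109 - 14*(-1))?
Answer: 60637369/1681 ≈ 36072.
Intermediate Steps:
G = 190 (G = 16*(3*4) - 2 = 16*12 - 2 = 192 - 2 = 190)
w = 1/123 (w = 1/(109 + 14) = 1/123 ≈ 0.0081301)
(G + v*w)² = (190 - 9*1/123)² = (190 - 3/41)² = (7787/41)² = 60637369/1681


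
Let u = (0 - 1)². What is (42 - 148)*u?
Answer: -106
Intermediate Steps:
u = 1 (u = (-1)² = 1)
(42 - 148)*u = (42 - 148)*1 = -106*1 = -106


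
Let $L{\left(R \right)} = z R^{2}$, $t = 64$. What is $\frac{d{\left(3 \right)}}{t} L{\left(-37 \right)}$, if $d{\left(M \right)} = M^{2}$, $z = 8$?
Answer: $\frac{12321}{8} \approx 1540.1$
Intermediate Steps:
$L{\left(R \right)} = 8 R^{2}$
$\frac{d{\left(3 \right)}}{t} L{\left(-37 \right)} = \frac{3^{2}}{64} \cdot 8 \left(-37\right)^{2} = 9 \cdot \frac{1}{64} \cdot 8 \cdot 1369 = \frac{9}{64} \cdot 10952 = \frac{12321}{8}$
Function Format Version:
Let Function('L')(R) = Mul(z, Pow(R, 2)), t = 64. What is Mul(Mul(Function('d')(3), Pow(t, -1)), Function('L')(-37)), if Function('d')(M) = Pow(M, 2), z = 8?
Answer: Rational(12321, 8) ≈ 1540.1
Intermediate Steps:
Function('L')(R) = Mul(8, Pow(R, 2))
Mul(Mul(Function('d')(3), Pow(t, -1)), Function('L')(-37)) = Mul(Mul(Pow(3, 2), Pow(64, -1)), Mul(8, Pow(-37, 2))) = Mul(Mul(9, Rational(1, 64)), Mul(8, 1369)) = Mul(Rational(9, 64), 10952) = Rational(12321, 8)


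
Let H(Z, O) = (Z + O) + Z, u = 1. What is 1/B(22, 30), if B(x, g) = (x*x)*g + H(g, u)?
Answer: 1/14581 ≈ 6.8582e-5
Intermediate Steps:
H(Z, O) = O + 2*Z (H(Z, O) = (O + Z) + Z = O + 2*Z)
B(x, g) = 1 + 2*g + g*x**2 (B(x, g) = (x*x)*g + (1 + 2*g) = x**2*g + (1 + 2*g) = g*x**2 + (1 + 2*g) = 1 + 2*g + g*x**2)
1/B(22, 30) = 1/(1 + 2*30 + 30*22**2) = 1/(1 + 60 + 30*484) = 1/(1 + 60 + 14520) = 1/14581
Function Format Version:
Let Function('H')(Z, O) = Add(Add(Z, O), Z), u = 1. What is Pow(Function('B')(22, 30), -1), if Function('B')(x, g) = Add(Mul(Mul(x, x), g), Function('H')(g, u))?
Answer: Rational(1, 14581) ≈ 6.8582e-5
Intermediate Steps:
Function('H')(Z, O) = Add(O, Mul(2, Z)) (Function('H')(Z, O) = Add(Add(O, Z), Z) = Add(O, Mul(2, Z)))
Function('B')(x, g) = Add(1, Mul(2, g), Mul(g, Pow(x, 2))) (Function('B')(x, g) = Add(Mul(Mul(x, x), g), Add(1, Mul(2, g))) = Add(Mul(Pow(x, 2), g), Add(1, Mul(2, g))) = Add(Mul(g, Pow(x, 2)), Add(1, Mul(2, g))) = Add(1, Mul(2, g), Mul(g, Pow(x, 2))))
Pow(Function('B')(22, 30), -1) = Pow(Add(1, Mul(2, 30), Mul(30, Pow(22, 2))), -1) = Pow(Add(1, 60, Mul(30, 484)), -1) = Pow(Add(1, 60, 14520), -1) = Pow(14581, -1) = Rational(1, 14581)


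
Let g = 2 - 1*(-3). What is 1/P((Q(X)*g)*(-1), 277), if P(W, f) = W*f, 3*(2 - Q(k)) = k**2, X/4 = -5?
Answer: 3/545690 ≈ 5.4976e-6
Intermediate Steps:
X = -20 (X = 4*(-5) = -20)
g = 5 (g = 2 + 3 = 5)
Q(k) = 2 - k**2/3
1/P((Q(X)*g)*(-1), 277) = 1/((((2 - 1/3*(-20)**2)*5)*(-1))*277) = 1/((((2 - 1/3*400)*5)*(-1))*277) = 1/((((2 - 400/3)*5)*(-1))*277) = 1/((-394/3*5*(-1))*277) = 1/(-1970/3*(-1)*277) = 1/((1970/3)*277) = 1/(545690/3) = 3/545690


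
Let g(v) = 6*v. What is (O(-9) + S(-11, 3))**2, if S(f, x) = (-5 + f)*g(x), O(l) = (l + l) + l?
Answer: 99225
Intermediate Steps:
O(l) = 3*l (O(l) = 2*l + l = 3*l)
S(f, x) = 6*x*(-5 + f) (S(f, x) = (-5 + f)*(6*x) = 6*x*(-5 + f))
(O(-9) + S(-11, 3))**2 = (3*(-9) + 6*3*(-5 - 11))**2 = (-27 + 6*3*(-16))**2 = (-27 - 288)**2 = (-315)**2 = 99225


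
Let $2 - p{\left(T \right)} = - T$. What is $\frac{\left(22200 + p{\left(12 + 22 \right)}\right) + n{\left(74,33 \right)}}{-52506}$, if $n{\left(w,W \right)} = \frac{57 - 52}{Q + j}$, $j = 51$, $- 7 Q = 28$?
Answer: $- \frac{1045097}{2467782} \approx -0.4235$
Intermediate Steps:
$Q = -4$ ($Q = \left(- \frac{1}{7}\right) 28 = -4$)
$n{\left(w,W \right)} = \frac{5}{47}$ ($n{\left(w,W \right)} = \frac{57 - 52}{-4 + 51} = \frac{5}{47}$)
$p{\left(T \right)} = 2 + T$ ($p{\left(T \right)} = 2 - - T = 2 + T$)
$\frac{\left(22200 + p{\left(12 + 22 \right)}\right) + n{\left(74,33 \right)}}{-52506} = \frac{\left(22200 + \left(2 + \left(12 + 22\right)\right)\right) + \frac{5}{47}}{-52506} = \left(\left(22200 + \left(2 + 34\right)\right) + \frac{5}{47}\right) \left(- \frac{1}{52506}\right) = \left(\left(22200 + 36\right) + \frac{5}{47}\right) \left(- \frac{1}{52506}\right) = \left(22236 + \frac{5}{47}\right) \left(- \frac{1}{52506}\right) = \frac{1045097}{47} \left(- \frac{1}{52506}\right) = - \frac{1045097}{2467782}$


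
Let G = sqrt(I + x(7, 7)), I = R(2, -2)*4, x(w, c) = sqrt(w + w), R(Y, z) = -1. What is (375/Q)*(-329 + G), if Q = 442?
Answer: -123375/442 + 375*I*sqrt(4 - sqrt(14))/442 ≈ -279.13 + 0.43123*I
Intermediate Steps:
x(w, c) = sqrt(2)*sqrt(w) (x(w, c) = sqrt(2*w) = sqrt(2)*sqrt(w))
I = -4 (I = -1*4 = -4)
G = sqrt(-4 + sqrt(14)) (G = sqrt(-4 + sqrt(2)*sqrt(7)) = sqrt(-4 + sqrt(14)) ≈ 0.50827*I)
(375/Q)*(-329 + G) = (375/442)*(-329 + sqrt(-4 + sqrt(14))) = (375*(1/442))*(-329 + sqrt(-4 + sqrt(14))) = 375*(-329 + sqrt(-4 + sqrt(14)))/442 = -123375/442 + 375*sqrt(-4 + sqrt(14))/442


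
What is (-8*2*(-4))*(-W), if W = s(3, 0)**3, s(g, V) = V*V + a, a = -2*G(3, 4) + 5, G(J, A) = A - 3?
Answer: -1728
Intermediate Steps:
G(J, A) = -3 + A
a = 3 (a = -2*(-3 + 4) + 5 = -2*1 + 5 = -2 + 5 = 3)
s(g, V) = 3 + V**2 (s(g, V) = V*V + 3 = V**2 + 3 = 3 + V**2)
W = 27 (W = (3 + 0**2)**3 = (3 + 0)**3 = 3**3 = 27)
(-8*2*(-4))*(-W) = (-8*2*(-4))*(-1*27) = -16*(-4)*(-27) = 64*(-27) = -1728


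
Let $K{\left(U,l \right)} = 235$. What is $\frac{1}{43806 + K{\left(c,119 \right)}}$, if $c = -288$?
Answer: $\frac{1}{44041} \approx 2.2706 \cdot 10^{-5}$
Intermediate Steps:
$\frac{1}{43806 + K{\left(c,119 \right)}} = \frac{1}{43806 + 235} = \frac{1}{44041}$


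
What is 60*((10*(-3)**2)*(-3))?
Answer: -16200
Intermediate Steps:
60*((10*(-3)**2)*(-3)) = 60*((10*9)*(-3)) = 60*(90*(-3)) = 60*(-270) = -16200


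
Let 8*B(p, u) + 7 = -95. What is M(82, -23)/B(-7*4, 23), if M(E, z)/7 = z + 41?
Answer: -168/17 ≈ -9.8824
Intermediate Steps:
B(p, u) = -51/4 (B(p, u) = -7/8 + (⅛)*(-95) = -7/8 - 95/8 = -51/4)
M(E, z) = 287 + 7*z (M(E, z) = 7*(z + 41) = 7*(41 + z) = 287 + 7*z)
M(82, -23)/B(-7*4, 23) = (287 + 7*(-23))/(-51/4) = (287 - 161)*(-4/51) = 126*(-4/51) = -168/17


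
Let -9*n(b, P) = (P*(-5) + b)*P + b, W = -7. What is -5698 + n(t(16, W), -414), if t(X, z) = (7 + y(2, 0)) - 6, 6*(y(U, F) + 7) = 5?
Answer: 4821385/54 ≈ 89285.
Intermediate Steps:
y(U, F) = -37/6 (y(U, F) = -7 + (⅙)*5 = -7 + ⅚ = -37/6)
t(X, z) = -31/6 (t(X, z) = (7 - 37/6) - 6 = ⅚ - 6 = -31/6)
n(b, P) = -b/9 - P*(b - 5*P)/9 (n(b, P) = -((P*(-5) + b)*P + b)/9 = -((-5*P + b)*P + b)/9 = -((b - 5*P)*P + b)/9 = -(P*(b - 5*P) + b)/9 = -(b + P*(b - 5*P))/9 = -b/9 - P*(b - 5*P)/9)
-5698 + n(t(16, W), -414) = -5698 + (-⅑*(-31/6) + (5/9)*(-414)² - ⅑*(-414)*(-31/6)) = -5698 + (31/54 + (5/9)*171396 - 713/3) = -5698 + (31/54 + 95220 - 713/3) = -5698 + 5129077/54 = 4821385/54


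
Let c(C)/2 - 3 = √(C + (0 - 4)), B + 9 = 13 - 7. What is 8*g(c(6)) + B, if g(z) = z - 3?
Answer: 21 + 16*√2 ≈ 43.627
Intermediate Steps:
B = -3 (B = -9 + (13 - 7) = -9 + 6 = -3)
c(C) = 6 + 2*√(-4 + C) (c(C) = 6 + 2*√(C + (0 - 4)) = 6 + 2*√(C - 4) = 6 + 2*√(-4 + C))
g(z) = -3 + z
8*g(c(6)) + B = 8*(-3 + (6 + 2*√(-4 + 6))) - 3 = 8*(-3 + (6 + 2*√2)) - 3 = 8*(3 + 2*√2) - 3 = (24 + 16*√2) - 3 = 21 + 16*√2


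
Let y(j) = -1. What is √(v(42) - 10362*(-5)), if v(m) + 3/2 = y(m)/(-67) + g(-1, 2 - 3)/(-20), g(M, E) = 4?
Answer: √23256752570/670 ≈ 227.61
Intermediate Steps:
v(m) = -1129/670 (v(m) = -3/2 + (-1/(-67) + 4/(-20)) = -3/2 + (-1*(-1/67) + 4*(-1/20)) = -3/2 + (1/67 - ⅕) = -3/2 - 62/335 = -1129/670)
√(v(42) - 10362*(-5)) = √(-1129/670 - 10362*(-5)) = √(-1129/670 + 51810) = √(34711571/670) = √23256752570/670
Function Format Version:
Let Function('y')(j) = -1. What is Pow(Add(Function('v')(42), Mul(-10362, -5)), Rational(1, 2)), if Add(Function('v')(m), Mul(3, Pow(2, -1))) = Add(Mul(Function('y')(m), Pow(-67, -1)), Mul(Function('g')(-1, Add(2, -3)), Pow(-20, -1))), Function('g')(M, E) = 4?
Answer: Mul(Rational(1, 670), Pow(23256752570, Rational(1, 2))) ≈ 227.61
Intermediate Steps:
Function('v')(m) = Rational(-1129, 670) (Function('v')(m) = Add(Rational(-3, 2), Add(Mul(-1, Pow(-67, -1)), Mul(4, Pow(-20, -1)))) = Add(Rational(-3, 2), Add(Mul(-1, Rational(-1, 67)), Mul(4, Rational(-1, 20)))) = Add(Rational(-3, 2), Add(Rational(1, 67), Rational(-1, 5))) = Add(Rational(-3, 2), Rational(-62, 335)) = Rational(-1129, 670))
Pow(Add(Function('v')(42), Mul(-10362, -5)), Rational(1, 2)) = Pow(Add(Rational(-1129, 670), Mul(-10362, -5)), Rational(1, 2)) = Pow(Add(Rational(-1129, 670), 51810), Rational(1, 2)) = Pow(Rational(34711571, 670), Rational(1, 2)) = Mul(Rational(1, 670), Pow(23256752570, Rational(1, 2)))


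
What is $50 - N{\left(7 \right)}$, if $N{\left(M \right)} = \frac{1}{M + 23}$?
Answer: $\frac{1499}{30} \approx 49.967$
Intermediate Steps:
$N{\left(M \right)} = \frac{1}{23 + M}$
$50 - N{\left(7 \right)} = 50 - \frac{1}{23 + 7} = 50 - \frac{1}{30} = \frac{1499}{30}$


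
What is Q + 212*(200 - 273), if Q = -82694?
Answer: -98170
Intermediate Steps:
Q + 212*(200 - 273) = -82694 + 212*(200 - 273) = -82694 + 212*(-73) = -82694 - 15476 = -98170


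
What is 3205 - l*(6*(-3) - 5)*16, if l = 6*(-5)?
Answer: -7835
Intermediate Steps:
l = -30
3205 - l*(6*(-3) - 5)*16 = 3205 - (-30*(6*(-3) - 5))*16 = 3205 - (-30*(-18 - 5))*16 = 3205 - (-30*(-23))*16 = 3205 - 690*16 = 3205 - 1*11040 = 3205 - 11040 = -7835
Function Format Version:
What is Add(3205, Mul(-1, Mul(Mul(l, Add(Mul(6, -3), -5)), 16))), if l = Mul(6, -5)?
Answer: -7835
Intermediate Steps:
l = -30
Add(3205, Mul(-1, Mul(Mul(l, Add(Mul(6, -3), -5)), 16))) = Add(3205, Mul(-1, Mul(Mul(-30, Add(Mul(6, -3), -5)), 16))) = Add(3205, Mul(-1, Mul(Mul(-30, Add(-18, -5)), 16))) = Add(3205, Mul(-1, Mul(Mul(-30, -23), 16))) = Add(3205, Mul(-1, Mul(690, 16))) = Add(3205, Mul(-1, 11040)) = Add(3205, -11040) = -7835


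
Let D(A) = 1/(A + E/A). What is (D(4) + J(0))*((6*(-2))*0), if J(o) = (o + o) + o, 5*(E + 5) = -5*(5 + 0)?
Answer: 0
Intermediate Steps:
E = -10 (E = -5 + (-5*(5 + 0))/5 = -5 + (-5*5)/5 = -5 + (1/5)*(-25) = -5 - 5 = -10)
J(o) = 3*o (J(o) = 2*o + o = 3*o)
D(A) = 1/(A - 10/A)
(D(4) + J(0))*((6*(-2))*0) = (4/(-10 + 4**2) + 3*0)*((6*(-2))*0) = (4/(-10 + 16) + 0)*(-12*0) = (4/6 + 0)*0 = (4*(1/6) + 0)*0 = (2/3 + 0)*0 = (2/3)*0 = 0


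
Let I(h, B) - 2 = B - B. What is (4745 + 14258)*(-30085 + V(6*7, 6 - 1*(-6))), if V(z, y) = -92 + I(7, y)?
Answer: -573415525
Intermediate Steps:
I(h, B) = 2 (I(h, B) = 2 + (B - B) = 2 + 0 = 2)
V(z, y) = -90 (V(z, y) = -92 + 2 = -90)
(4745 + 14258)*(-30085 + V(6*7, 6 - 1*(-6))) = (4745 + 14258)*(-30085 - 90) = 19003*(-30175) = -573415525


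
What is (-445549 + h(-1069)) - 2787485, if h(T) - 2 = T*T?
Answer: -2090271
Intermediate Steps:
h(T) = 2 + T² (h(T) = 2 + T*T = 2 + T²)
(-445549 + h(-1069)) - 2787485 = (-445549 + (2 + (-1069)²)) - 2787485 = (-445549 + (2 + 1142761)) - 2787485 = (-445549 + 1142763) - 2787485 = 697214 - 2787485 = -2090271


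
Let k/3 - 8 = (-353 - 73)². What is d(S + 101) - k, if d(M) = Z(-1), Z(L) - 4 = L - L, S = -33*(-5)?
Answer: -544448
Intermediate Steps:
S = 165
Z(L) = 4 (Z(L) = 4 + (L - L) = 4 + 0 = 4)
d(M) = 4
k = 544452 (k = 24 + 3*(-353 - 73)² = 24 + 3*(-426)² = 24 + 3*181476 = 24 + 544428 = 544452)
d(S + 101) - k = 4 - 1*544452 = 4 - 544452 = -544448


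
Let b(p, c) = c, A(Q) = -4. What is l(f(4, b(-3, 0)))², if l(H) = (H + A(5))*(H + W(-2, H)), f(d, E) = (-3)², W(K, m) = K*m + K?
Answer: 3025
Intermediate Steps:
W(K, m) = K + K*m
f(d, E) = 9
l(H) = (-4 + H)*(-2 - H) (l(H) = (H - 4)*(H - 2*(1 + H)) = (-4 + H)*(H + (-2 - 2*H)) = (-4 + H)*(-2 - H))
l(f(4, b(-3, 0)))² = (8 - 1*9² + 2*9)² = (8 - 1*81 + 18)² = (8 - 81 + 18)² = (-55)² = 3025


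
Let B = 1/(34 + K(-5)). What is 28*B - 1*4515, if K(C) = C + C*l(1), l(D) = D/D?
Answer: -27083/6 ≈ -4513.8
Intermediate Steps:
l(D) = 1
K(C) = 2*C (K(C) = C + C*1 = C + C = 2*C)
B = 1/24 (B = 1/(34 + 2*(-5)) = 1/(34 - 10) = 1/24 ≈ 0.041667)
28*B - 1*4515 = 28*(1/24) - 1*4515 = 7/6 - 4515 = -27083/6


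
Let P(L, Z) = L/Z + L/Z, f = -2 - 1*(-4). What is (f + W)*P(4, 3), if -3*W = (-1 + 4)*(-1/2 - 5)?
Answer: 20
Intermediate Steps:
f = 2 (f = -2 + 4 = 2)
P(L, Z) = 2*L/Z
W = 11/2 (W = -(-1 + 4)*(-1/2 - 5)/3 = -(-1*½ - 5) = -(-½ - 5) = -(-11)/2 = -⅓*(-33/2) = 11/2 ≈ 5.5000)
(f + W)*P(4, 3) = (2 + 11/2)*(2*4/3) = 15*(2*4*(⅓))/2 = (15/2)*(8/3) = 20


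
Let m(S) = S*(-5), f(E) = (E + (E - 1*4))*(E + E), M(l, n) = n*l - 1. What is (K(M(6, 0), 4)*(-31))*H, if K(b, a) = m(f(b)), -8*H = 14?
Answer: -3255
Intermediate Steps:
H = -7/4 (H = -1/8*14 = -7/4 ≈ -1.7500)
M(l, n) = -1 + l*n (M(l, n) = l*n - 1 = -1 + l*n)
f(E) = 2*E*(-4 + 2*E) (f(E) = (E + (E - 4))*(2*E) = (E + (-4 + E))*(2*E) = (-4 + 2*E)*(2*E) = 2*E*(-4 + 2*E))
m(S) = -5*S
K(b, a) = -20*b*(-2 + b)
(K(M(6, 0), 4)*(-31))*H = ((20*(-1 + 6*0)*(2 - (-1 + 6*0)))*(-31))*(-7/4) = ((20*(-1 + 0)*(2 - (-1 + 0)))*(-31))*(-7/4) = ((20*(-1)*(2 - 1*(-1)))*(-31))*(-7/4) = ((20*(-1)*(2 + 1))*(-31))*(-7/4) = ((20*(-1)*3)*(-31))*(-7/4) = -60*(-31)*(-7/4) = 1860*(-7/4) = -3255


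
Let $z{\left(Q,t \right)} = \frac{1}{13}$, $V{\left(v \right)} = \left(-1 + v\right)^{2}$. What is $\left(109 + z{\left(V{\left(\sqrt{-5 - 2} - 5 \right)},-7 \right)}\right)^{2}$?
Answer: $\frac{2010724}{169} \approx 11898.0$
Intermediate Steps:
$z{\left(Q,t \right)} = \frac{1}{13}$
$\left(109 + z{\left(V{\left(\sqrt{-5 - 2} - 5 \right)},-7 \right)}\right)^{2} = \left(109 + \frac{1}{13}\right)^{2} = \left(\frac{1418}{13}\right)^{2} = \frac{2010724}{169}$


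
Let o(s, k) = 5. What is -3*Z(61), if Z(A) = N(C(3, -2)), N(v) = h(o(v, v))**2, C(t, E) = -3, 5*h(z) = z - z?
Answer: 0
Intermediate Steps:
h(z) = 0 (h(z) = (z - z)/5 = (1/5)*0 = 0)
N(v) = 0 (N(v) = 0**2 = 0)
Z(A) = 0
-3*Z(61) = -3*0 = 0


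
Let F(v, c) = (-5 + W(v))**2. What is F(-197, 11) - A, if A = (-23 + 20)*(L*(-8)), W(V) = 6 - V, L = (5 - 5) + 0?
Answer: 39204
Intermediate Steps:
L = 0 (L = 0 + 0 = 0)
F(v, c) = (1 - v)**2 (F(v, c) = (-5 + (6 - v))**2 = (1 - v)**2)
A = 0 (A = (-23 + 20)*(0*(-8)) = -3*0 = 0)
F(-197, 11) - A = (-1 - 197)**2 - 1*0 = (-198)**2 + 0 = 39204 + 0 = 39204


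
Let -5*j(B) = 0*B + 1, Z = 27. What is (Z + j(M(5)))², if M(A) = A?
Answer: 17956/25 ≈ 718.24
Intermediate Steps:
j(B) = -⅕ (j(B) = -(0*B + 1)/5 = -(0 + 1)/5 = -⅕*1 = -⅕)
(Z + j(M(5)))² = (27 - ⅕)² = (134/5)² = 17956/25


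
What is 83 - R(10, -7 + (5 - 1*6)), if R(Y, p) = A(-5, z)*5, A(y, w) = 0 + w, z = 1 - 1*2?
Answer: 88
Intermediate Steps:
z = -1 (z = 1 - 2 = -1)
A(y, w) = w
R(Y, p) = -5 (R(Y, p) = -1*5 = -5)
83 - R(10, -7 + (5 - 1*6)) = 83 - 1*(-5) = 83 + 5 = 88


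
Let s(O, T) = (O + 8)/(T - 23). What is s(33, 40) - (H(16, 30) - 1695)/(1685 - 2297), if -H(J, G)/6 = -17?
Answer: -13/68 ≈ -0.19118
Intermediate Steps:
H(J, G) = 102 (H(J, G) = -6*(-17) = 102)
s(O, T) = (8 + O)/(-23 + T)
s(33, 40) - (H(16, 30) - 1695)/(1685 - 2297) = (8 + 33)/(-23 + 40) - (102 - 1695)/(1685 - 2297) = 41/17 - (-1593)/(-612) = (1/17)*41 - (-1593)*(-1)/612 = 41/17 - 1*177/68 = 41/17 - 177/68 = -13/68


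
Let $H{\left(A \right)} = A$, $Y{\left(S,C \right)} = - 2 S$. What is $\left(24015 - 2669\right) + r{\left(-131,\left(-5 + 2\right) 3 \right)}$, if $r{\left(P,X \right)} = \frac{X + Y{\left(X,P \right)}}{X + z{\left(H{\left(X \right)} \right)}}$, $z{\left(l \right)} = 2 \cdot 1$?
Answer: $\frac{149413}{7} \approx 21345.0$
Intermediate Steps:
$z{\left(l \right)} = 2$
$r{\left(P,X \right)} = - \frac{X}{2 + X}$ ($r{\left(P,X \right)} = \frac{X - 2 X}{X + 2} = \frac{\left(-1\right) X}{2 + X} = - \frac{X}{2 + X}$)
$\left(24015 - 2669\right) + r{\left(-131,\left(-5 + 2\right) 3 \right)} = \left(24015 - 2669\right) - \frac{\left(-5 + 2\right) 3}{2 + \left(-5 + 2\right) 3} = 21346 - \frac{\left(-3\right) 3}{2 - 9} = 21346 - - \frac{9}{2 - 9} = 21346 - - \frac{9}{-7} = 21346 - \left(-9\right) \left(- \frac{1}{7}\right) = 21346 - \frac{9}{7} = \frac{149413}{7}$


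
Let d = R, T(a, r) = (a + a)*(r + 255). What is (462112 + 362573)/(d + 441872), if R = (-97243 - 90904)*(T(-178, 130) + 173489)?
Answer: -824685/6853565191 ≈ -0.00012033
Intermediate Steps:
T(a, r) = 2*a*(255 + r) (T(a, r) = (2*a)*(255 + r) = 2*a*(255 + r))
R = -6854007063 (R = (-97243 - 90904)*(2*(-178)*(255 + 130) + 173489) = -188147*(2*(-178)*385 + 173489) = -188147*(-137060 + 173489) = -188147*36429 = -6854007063)
d = -6854007063
(462112 + 362573)/(d + 441872) = (462112 + 362573)/(-6854007063 + 441872) = 824685/(-6853565191) = 824685*(-1/6853565191) = -824685/6853565191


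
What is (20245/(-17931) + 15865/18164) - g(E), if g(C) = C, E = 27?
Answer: -467216807/17142036 ≈ -27.256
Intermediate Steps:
(20245/(-17931) + 15865/18164) - g(E) = (20245/(-17931) + 15865/18164) - 1*27 = (20245*(-1/17931) + 15865*(1/18164)) - 27 = (-20245/17931 + 835/956) - 27 = -4381835/17142036 - 27 = -467216807/17142036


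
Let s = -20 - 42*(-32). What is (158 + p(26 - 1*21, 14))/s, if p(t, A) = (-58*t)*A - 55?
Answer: -3957/1324 ≈ -2.9887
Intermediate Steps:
p(t, A) = -55 - 58*A*t (p(t, A) = -58*A*t - 55 = -55 - 58*A*t)
s = 1324 (s = -20 + 1344 = 1324)
(158 + p(26 - 1*21, 14))/s = (158 + (-55 - 58*14*(26 - 1*21)))/1324 = (158 + (-55 - 58*14*(26 - 21)))*(1/1324) = (158 + (-55 - 58*14*5))*(1/1324) = (158 + (-55 - 4060))*(1/1324) = (158 - 4115)*(1/1324) = -3957*1/1324 = -3957/1324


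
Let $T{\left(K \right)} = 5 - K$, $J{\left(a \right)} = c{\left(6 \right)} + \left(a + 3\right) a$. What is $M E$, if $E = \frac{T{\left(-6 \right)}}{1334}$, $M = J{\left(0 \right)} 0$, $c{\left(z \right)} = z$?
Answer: $0$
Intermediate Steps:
$J{\left(a \right)} = 6 + a \left(3 + a\right)$ ($J{\left(a \right)} = 6 + \left(a + 3\right) a = 6 + \left(3 + a\right) a = 6 + a \left(3 + a\right)$)
$M = 0$ ($M = \left(6 + 0^{2} + 3 \cdot 0\right) 0 = \left(6 + 0 + 0\right) 0 = 6 \cdot 0 = 0$)
$E = \frac{11}{1334}$ ($E = \frac{5 - -6}{1334} = \left(5 + 6\right) \frac{1}{1334} = 11 \cdot \frac{1}{1334} = \frac{11}{1334} \approx 0.0082459$)
$M E = 0 \cdot \frac{11}{1334} = 0$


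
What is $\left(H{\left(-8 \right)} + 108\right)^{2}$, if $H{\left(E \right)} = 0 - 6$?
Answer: $10404$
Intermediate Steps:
$H{\left(E \right)} = -6$
$\left(H{\left(-8 \right)} + 108\right)^{2} = \left(-6 + 108\right)^{2} = 102^{2} = 10404$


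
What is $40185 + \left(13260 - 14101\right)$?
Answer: $39344$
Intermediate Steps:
$40185 + \left(13260 - 14101\right) = 40185 - 841 = 39344$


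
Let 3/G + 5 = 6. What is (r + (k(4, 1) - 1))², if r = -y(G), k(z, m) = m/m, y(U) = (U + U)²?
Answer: 1296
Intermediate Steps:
G = 3 (G = 3/(-5 + 6) = 3/1 = 3*1 = 3)
y(U) = 4*U² (y(U) = (2*U)² = 4*U²)
k(z, m) = 1
r = -36 (r = -4*3² = -4*9 = -1*36 = -36)
(r + (k(4, 1) - 1))² = (-36 + (1 - 1))² = (-36 + 0)² = (-36)² = 1296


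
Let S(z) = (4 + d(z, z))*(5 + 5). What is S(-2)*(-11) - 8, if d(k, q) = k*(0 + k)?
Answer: -888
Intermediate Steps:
d(k, q) = k² (d(k, q) = k*k = k²)
S(z) = 40 + 10*z² (S(z) = (4 + z²)*(5 + 5) = (4 + z²)*10 = 40 + 10*z²)
S(-2)*(-11) - 8 = (40 + 10*(-2)²)*(-11) - 8 = (40 + 10*4)*(-11) - 8 = (40 + 40)*(-11) - 8 = 80*(-11) - 8 = -880 - 8 = -888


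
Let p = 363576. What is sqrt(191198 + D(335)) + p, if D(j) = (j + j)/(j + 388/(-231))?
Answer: 363576 + 2*sqrt(283384131767618)/76997 ≈ 3.6401e+5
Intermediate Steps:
D(j) = 2*j/(-388/231 + j) (D(j) = (2*j)/(j + 388*(-1/231)) = (2*j)/(j - 388/231) = (2*j)/(-388/231 + j) = 2*j/(-388/231 + j))
sqrt(191198 + D(335)) + p = sqrt(191198 + 462*335/(-388 + 231*335)) + 363576 = sqrt(191198 + 462*335/(-388 + 77385)) + 363576 = sqrt(191198 + 462*335/76997) + 363576 = sqrt(191198 + 462*335*(1/76997)) + 363576 = sqrt(191198 + 154770/76997) + 363576 = sqrt(14721827176/76997) + 363576 = 2*sqrt(283384131767618)/76997 + 363576 = 363576 + 2*sqrt(283384131767618)/76997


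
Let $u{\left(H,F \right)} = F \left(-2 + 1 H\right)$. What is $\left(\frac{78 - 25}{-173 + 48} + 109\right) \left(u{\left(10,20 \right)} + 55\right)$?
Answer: $\frac{583596}{25} \approx 23344.0$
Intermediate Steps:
$u{\left(H,F \right)} = F \left(-2 + H\right)$
$\left(\frac{78 - 25}{-173 + 48} + 109\right) \left(u{\left(10,20 \right)} + 55\right) = \left(\frac{78 - 25}{-173 + 48} + 109\right) \left(20 \left(-2 + 10\right) + 55\right) = \left(\frac{53}{-125} + 109\right) \left(20 \cdot 8 + 55\right) = \left(53 \left(- \frac{1}{125}\right) + 109\right) \left(160 + 55\right) = \left(- \frac{53}{125} + 109\right) 215 = \frac{13572}{125} \cdot 215 = \frac{583596}{25}$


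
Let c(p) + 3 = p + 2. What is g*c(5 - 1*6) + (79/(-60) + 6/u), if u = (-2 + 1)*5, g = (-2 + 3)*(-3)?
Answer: 209/60 ≈ 3.4833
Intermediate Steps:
g = -3 (g = 1*(-3) = -3)
u = -5 (u = -1*5 = -5)
c(p) = -1 + p (c(p) = -3 + (p + 2) = -3 + (2 + p) = -1 + p)
g*c(5 - 1*6) + (79/(-60) + 6/u) = -3*(-1 + (5 - 1*6)) + (79/(-60) + 6/(-5)) = -3*(-1 + (5 - 6)) + (79*(-1/60) + 6*(-⅕)) = -3*(-1 - 1) + (-79/60 - 6/5) = -3*(-2) - 151/60 = 6 - 151/60 = 209/60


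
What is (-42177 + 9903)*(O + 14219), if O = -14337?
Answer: 3808332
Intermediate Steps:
(-42177 + 9903)*(O + 14219) = (-42177 + 9903)*(-14337 + 14219) = -32274*(-118) = 3808332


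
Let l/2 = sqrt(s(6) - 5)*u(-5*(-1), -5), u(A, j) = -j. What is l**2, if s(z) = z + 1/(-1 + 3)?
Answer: 150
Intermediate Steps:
s(z) = 1/2 + z (s(z) = z + 1/2 = 1/2 + z)
l = 5*sqrt(6) (l = 2*(sqrt((1/2 + 6) - 5)*(-1*(-5))) = 2*(sqrt(13/2 - 5)*5) = 2*(sqrt(3/2)*5) = 2*((sqrt(6)/2)*5) = 2*(5*sqrt(6)/2) = 5*sqrt(6) ≈ 12.247)
l**2 = (5*sqrt(6))**2 = 150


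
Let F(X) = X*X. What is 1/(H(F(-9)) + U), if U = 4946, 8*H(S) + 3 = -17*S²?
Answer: -2/17993 ≈ -0.00011115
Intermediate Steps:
F(X) = X²
H(S) = -3/8 - 17*S²/8 (H(S) = -3/8 + (-17*S²)/8 = -3/8 - 17*S²/8)
1/(H(F(-9)) + U) = 1/((-3/8 - 17*((-9)²)²/8) + 4946) = 1/((-3/8 - 17/8*81²) + 4946) = 1/((-3/8 - 17/8*6561) + 4946) = 1/((-3/8 - 111537/8) + 4946) = 1/(-27885/2 + 4946) = 1/(-17993/2) = -2/17993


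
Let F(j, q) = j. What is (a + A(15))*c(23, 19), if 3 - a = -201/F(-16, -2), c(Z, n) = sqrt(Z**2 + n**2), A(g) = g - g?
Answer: -153*sqrt(890)/16 ≈ -285.28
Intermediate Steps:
A(g) = 0
a = -153/16 (a = 3 - (-201)/(-16) = 3 - (-201)*(-1)/16 = 3 - 1*201/16 = 3 - 201/16 = -153/16 ≈ -9.5625)
(a + A(15))*c(23, 19) = (-153/16 + 0)*sqrt(23**2 + 19**2) = -153*sqrt(529 + 361)/16 = -153*sqrt(890)/16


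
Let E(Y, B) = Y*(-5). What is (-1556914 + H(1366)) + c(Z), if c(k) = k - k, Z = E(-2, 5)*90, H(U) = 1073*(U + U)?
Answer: 1374522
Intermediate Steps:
E(Y, B) = -5*Y
H(U) = 2146*U (H(U) = 1073*(2*U) = 2146*U)
Z = 900 (Z = -5*(-2)*90 = 10*90 = 900)
c(k) = 0
(-1556914 + H(1366)) + c(Z) = (-1556914 + 2146*1366) + 0 = (-1556914 + 2931436) + 0 = 1374522 + 0 = 1374522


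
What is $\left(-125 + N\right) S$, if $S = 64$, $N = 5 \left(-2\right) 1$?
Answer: $-8640$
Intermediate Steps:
$N = -10$ ($N = \left(-10\right) 1 = -10$)
$\left(-125 + N\right) S = \left(-125 - 10\right) 64 = \left(-135\right) 64 = -8640$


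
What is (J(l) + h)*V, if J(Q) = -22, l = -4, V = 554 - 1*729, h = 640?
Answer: -108150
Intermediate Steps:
V = -175 (V = 554 - 729 = -175)
(J(l) + h)*V = (-22 + 640)*(-175) = 618*(-175) = -108150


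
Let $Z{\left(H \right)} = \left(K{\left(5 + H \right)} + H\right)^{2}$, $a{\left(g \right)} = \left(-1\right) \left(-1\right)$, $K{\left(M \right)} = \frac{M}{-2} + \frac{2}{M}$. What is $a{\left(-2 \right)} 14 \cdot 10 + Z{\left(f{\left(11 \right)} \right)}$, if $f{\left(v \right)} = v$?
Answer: $\frac{9585}{64} \approx 149.77$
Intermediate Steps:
$K{\left(M \right)} = \frac{2}{M} - \frac{M}{2}$ ($K{\left(M \right)} = M \left(- \frac{1}{2}\right) + \frac{2}{M} = - \frac{M}{2} + \frac{2}{M} = \frac{2}{M} - \frac{M}{2}$)
$a{\left(g \right)} = 1$
$Z{\left(H \right)} = \left(- \frac{5}{2} + \frac{H}{2} + \frac{2}{5 + H}\right)^{2}$ ($Z{\left(H \right)} = \left(\left(\frac{2}{5 + H} - \frac{5 + H}{2}\right) + H\right)^{2} = \left(\left(\frac{2}{5 + H} - \left(\frac{5}{2} + \frac{H}{2}\right)\right) + H\right)^{2} = \left(\left(- \frac{5}{2} + \frac{2}{5 + H} - \frac{H}{2}\right) + H\right)^{2} = \left(- \frac{5}{2} + \frac{H}{2} + \frac{2}{5 + H}\right)^{2}$)
$a{\left(-2 \right)} 14 \cdot 10 + Z{\left(f{\left(11 \right)} \right)} = 1 \cdot 14 \cdot 10 + \frac{\left(-21 + 11^{2}\right)^{2}}{4 \left(5 + 11\right)^{2}} = 14 \cdot 10 + \frac{\left(-21 + 121\right)^{2}}{4 \cdot 256} = 140 + \frac{1}{4} \cdot 100^{2} \cdot \frac{1}{256} = 140 + \frac{1}{4} \cdot 10000 \cdot \frac{1}{256} = 140 + \frac{625}{64} = \frac{9585}{64}$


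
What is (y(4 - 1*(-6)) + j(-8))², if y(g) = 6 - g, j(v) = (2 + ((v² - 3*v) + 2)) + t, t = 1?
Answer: 7921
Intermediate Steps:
j(v) = 5 + v² - 3*v (j(v) = (2 + ((v² - 3*v) + 2)) + 1 = (2 + (2 + v² - 3*v)) + 1 = (4 + v² - 3*v) + 1 = 5 + v² - 3*v)
(y(4 - 1*(-6)) + j(-8))² = ((6 - (4 - 1*(-6))) + (5 + (-8)² - 3*(-8)))² = ((6 - (4 + 6)) + (5 + 64 + 24))² = ((6 - 1*10) + 93)² = ((6 - 10) + 93)² = (-4 + 93)² = 89² = 7921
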